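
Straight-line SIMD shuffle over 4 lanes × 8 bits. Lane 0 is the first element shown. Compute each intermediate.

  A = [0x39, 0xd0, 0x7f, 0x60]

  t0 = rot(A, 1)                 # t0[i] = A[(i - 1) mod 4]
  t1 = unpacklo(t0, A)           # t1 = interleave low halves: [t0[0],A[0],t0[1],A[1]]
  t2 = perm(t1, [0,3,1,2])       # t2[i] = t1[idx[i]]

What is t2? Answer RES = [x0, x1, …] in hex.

RES = [0x60, 0xd0, 0x39, 0x39]

t0 = [0x60, 0x39, 0xd0, 0x7f]
t1 = [0x60, 0x39, 0x39, 0xd0]
t2 = [0x60, 0xd0, 0x39, 0x39]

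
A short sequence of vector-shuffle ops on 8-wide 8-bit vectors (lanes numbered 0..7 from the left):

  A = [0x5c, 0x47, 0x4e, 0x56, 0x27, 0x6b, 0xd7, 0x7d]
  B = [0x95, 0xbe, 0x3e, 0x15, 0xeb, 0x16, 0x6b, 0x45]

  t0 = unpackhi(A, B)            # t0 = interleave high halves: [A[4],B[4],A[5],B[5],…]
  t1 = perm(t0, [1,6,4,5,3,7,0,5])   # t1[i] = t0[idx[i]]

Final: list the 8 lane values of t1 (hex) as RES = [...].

→ t0 |27|eb|6b|16|d7|6b|7d|45|
→ t1 |eb|7d|d7|6b|16|45|27|6b|

RES = [ 0xeb  0x7d  0xd7  0x6b  0x16  0x45  0x27  0x6b ]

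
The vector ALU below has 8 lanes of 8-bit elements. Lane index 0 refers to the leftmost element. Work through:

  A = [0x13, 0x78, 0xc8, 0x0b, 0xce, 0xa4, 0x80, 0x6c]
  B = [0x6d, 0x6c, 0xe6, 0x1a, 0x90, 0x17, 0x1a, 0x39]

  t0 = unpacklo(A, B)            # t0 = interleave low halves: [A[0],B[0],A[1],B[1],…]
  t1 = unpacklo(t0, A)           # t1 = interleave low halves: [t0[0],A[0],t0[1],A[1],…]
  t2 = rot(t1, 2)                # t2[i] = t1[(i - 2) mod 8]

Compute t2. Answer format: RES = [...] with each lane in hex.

RES = [ 0x6c  0x0b  0x13  0x13  0x6d  0x78  0x78  0xc8 ]

  t0: 13 6d 78 6c c8 e6 0b 1a
  t1: 13 13 6d 78 78 c8 6c 0b
  t2: 6c 0b 13 13 6d 78 78 c8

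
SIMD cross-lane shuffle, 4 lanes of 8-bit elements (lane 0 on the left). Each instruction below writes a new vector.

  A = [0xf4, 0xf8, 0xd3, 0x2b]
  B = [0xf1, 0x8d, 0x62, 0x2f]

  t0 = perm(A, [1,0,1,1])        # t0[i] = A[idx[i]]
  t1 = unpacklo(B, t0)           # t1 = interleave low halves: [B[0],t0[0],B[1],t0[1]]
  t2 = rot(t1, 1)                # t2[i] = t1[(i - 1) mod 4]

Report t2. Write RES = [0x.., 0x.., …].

RES = [0xf4, 0xf1, 0xf8, 0x8d]

  t0: f8 f4 f8 f8
  t1: f1 f8 8d f4
  t2: f4 f1 f8 8d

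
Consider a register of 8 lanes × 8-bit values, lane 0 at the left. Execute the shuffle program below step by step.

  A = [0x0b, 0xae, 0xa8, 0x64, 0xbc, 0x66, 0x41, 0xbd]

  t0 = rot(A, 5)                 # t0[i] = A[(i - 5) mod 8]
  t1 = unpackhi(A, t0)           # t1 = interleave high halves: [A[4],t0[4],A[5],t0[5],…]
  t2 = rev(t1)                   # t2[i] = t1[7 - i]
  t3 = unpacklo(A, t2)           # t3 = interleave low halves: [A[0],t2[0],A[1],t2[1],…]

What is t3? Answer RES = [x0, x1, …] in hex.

RES = [0x0b, 0xa8, 0xae, 0xbd, 0xa8, 0xae, 0x64, 0x41]

t0 = [0x64, 0xbc, 0x66, 0x41, 0xbd, 0x0b, 0xae, 0xa8]
t1 = [0xbc, 0xbd, 0x66, 0x0b, 0x41, 0xae, 0xbd, 0xa8]
t2 = [0xa8, 0xbd, 0xae, 0x41, 0x0b, 0x66, 0xbd, 0xbc]
t3 = [0x0b, 0xa8, 0xae, 0xbd, 0xa8, 0xae, 0x64, 0x41]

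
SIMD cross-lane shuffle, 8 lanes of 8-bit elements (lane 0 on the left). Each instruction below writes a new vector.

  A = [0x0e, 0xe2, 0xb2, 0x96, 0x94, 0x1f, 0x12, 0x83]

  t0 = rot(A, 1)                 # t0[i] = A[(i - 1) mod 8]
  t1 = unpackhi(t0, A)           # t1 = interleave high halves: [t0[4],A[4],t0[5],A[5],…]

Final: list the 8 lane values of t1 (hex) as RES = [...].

RES = [ 0x96  0x94  0x94  0x1f  0x1f  0x12  0x12  0x83 ]

t0 = [0x83, 0x0e, 0xe2, 0xb2, 0x96, 0x94, 0x1f, 0x12]
t1 = [0x96, 0x94, 0x94, 0x1f, 0x1f, 0x12, 0x12, 0x83]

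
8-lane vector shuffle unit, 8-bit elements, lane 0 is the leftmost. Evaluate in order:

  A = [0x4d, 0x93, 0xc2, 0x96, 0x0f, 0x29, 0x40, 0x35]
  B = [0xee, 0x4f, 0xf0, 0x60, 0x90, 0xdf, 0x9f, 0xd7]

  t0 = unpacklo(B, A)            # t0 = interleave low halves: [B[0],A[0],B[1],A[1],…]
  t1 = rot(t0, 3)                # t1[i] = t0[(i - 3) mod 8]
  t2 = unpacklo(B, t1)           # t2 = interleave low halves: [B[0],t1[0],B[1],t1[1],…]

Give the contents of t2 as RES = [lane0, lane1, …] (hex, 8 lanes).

RES = [0xee, 0xc2, 0x4f, 0x60, 0xf0, 0x96, 0x60, 0xee]

t0 = [0xee, 0x4d, 0x4f, 0x93, 0xf0, 0xc2, 0x60, 0x96]
t1 = [0xc2, 0x60, 0x96, 0xee, 0x4d, 0x4f, 0x93, 0xf0]
t2 = [0xee, 0xc2, 0x4f, 0x60, 0xf0, 0x96, 0x60, 0xee]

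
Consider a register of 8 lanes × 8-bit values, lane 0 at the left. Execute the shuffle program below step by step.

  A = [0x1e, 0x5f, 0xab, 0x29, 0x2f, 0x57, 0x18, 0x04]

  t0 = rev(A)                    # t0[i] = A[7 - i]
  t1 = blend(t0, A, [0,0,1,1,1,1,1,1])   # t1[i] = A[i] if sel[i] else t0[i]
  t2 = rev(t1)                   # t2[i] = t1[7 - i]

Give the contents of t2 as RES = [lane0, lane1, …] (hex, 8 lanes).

RES = [0x04, 0x18, 0x57, 0x2f, 0x29, 0xab, 0x18, 0x04]

  t0: 04 18 57 2f 29 ab 5f 1e
  t1: 04 18 ab 29 2f 57 18 04
  t2: 04 18 57 2f 29 ab 18 04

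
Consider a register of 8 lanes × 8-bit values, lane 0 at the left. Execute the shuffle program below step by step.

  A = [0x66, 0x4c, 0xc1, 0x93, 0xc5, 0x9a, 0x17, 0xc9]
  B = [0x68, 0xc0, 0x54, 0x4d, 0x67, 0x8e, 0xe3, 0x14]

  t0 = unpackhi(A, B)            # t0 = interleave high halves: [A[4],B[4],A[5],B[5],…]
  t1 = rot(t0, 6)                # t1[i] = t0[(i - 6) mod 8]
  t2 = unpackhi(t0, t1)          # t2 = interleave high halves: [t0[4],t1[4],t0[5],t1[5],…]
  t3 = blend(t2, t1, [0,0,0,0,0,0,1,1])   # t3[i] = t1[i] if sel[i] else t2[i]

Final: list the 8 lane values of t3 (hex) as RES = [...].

t0 = [0xc5, 0x67, 0x9a, 0x8e, 0x17, 0xe3, 0xc9, 0x14]
t1 = [0x9a, 0x8e, 0x17, 0xe3, 0xc9, 0x14, 0xc5, 0x67]
t2 = [0x17, 0xc9, 0xe3, 0x14, 0xc9, 0xc5, 0x14, 0x67]
t3 = [0x17, 0xc9, 0xe3, 0x14, 0xc9, 0xc5, 0xc5, 0x67]

RES = [ 0x17  0xc9  0xe3  0x14  0xc9  0xc5  0xc5  0x67 ]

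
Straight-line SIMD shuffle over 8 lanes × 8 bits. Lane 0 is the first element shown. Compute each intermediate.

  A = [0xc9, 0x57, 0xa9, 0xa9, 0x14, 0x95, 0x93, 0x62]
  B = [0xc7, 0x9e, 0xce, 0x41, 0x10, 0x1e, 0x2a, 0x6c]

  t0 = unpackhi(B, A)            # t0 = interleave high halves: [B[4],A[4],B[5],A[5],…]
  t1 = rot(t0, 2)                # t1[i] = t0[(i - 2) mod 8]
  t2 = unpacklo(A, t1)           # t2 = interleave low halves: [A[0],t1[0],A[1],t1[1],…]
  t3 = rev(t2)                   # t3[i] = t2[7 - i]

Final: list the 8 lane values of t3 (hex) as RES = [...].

t0 = [0x10, 0x14, 0x1e, 0x95, 0x2a, 0x93, 0x6c, 0x62]
t1 = [0x6c, 0x62, 0x10, 0x14, 0x1e, 0x95, 0x2a, 0x93]
t2 = [0xc9, 0x6c, 0x57, 0x62, 0xa9, 0x10, 0xa9, 0x14]
t3 = [0x14, 0xa9, 0x10, 0xa9, 0x62, 0x57, 0x6c, 0xc9]

RES = [0x14, 0xa9, 0x10, 0xa9, 0x62, 0x57, 0x6c, 0xc9]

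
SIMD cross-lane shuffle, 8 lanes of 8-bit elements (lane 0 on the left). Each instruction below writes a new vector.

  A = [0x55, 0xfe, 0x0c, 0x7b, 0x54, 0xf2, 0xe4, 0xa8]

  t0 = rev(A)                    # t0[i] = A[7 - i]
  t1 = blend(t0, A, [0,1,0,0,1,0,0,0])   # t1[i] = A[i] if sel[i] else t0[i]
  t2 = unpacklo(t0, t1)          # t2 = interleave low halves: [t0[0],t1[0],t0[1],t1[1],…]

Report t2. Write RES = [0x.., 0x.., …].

t0 = [0xa8, 0xe4, 0xf2, 0x54, 0x7b, 0x0c, 0xfe, 0x55]
t1 = [0xa8, 0xfe, 0xf2, 0x54, 0x54, 0x0c, 0xfe, 0x55]
t2 = [0xa8, 0xa8, 0xe4, 0xfe, 0xf2, 0xf2, 0x54, 0x54]

RES = [ 0xa8  0xa8  0xe4  0xfe  0xf2  0xf2  0x54  0x54 ]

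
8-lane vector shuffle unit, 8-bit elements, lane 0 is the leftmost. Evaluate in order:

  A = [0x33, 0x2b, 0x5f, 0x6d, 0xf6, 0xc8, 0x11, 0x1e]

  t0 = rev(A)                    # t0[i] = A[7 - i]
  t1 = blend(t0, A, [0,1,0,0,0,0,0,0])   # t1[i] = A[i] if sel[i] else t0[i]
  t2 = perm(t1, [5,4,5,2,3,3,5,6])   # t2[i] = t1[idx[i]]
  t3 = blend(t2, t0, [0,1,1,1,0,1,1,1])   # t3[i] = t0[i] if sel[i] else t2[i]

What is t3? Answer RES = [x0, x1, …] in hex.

  t0: 1e 11 c8 f6 6d 5f 2b 33
  t1: 1e 2b c8 f6 6d 5f 2b 33
  t2: 5f 6d 5f c8 f6 f6 5f 2b
  t3: 5f 11 c8 f6 f6 5f 2b 33

RES = [0x5f, 0x11, 0xc8, 0xf6, 0xf6, 0x5f, 0x2b, 0x33]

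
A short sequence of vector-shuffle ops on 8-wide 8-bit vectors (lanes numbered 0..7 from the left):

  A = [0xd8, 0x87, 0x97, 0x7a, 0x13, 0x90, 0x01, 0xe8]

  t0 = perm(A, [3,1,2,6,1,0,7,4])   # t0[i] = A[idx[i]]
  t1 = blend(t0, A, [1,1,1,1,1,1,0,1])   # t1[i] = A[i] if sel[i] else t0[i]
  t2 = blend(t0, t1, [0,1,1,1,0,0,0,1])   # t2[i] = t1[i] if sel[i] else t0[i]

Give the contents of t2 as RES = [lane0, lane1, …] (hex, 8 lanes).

RES = [0x7a, 0x87, 0x97, 0x7a, 0x87, 0xd8, 0xe8, 0xe8]

  t0: 7a 87 97 01 87 d8 e8 13
  t1: d8 87 97 7a 13 90 e8 e8
  t2: 7a 87 97 7a 87 d8 e8 e8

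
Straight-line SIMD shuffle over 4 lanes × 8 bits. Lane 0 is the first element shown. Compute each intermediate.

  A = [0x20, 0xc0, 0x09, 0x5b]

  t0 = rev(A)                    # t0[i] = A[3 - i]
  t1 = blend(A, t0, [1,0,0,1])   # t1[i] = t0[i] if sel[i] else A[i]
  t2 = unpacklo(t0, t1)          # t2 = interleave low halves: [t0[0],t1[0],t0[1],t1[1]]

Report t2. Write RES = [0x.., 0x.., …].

t0 = [0x5b, 0x09, 0xc0, 0x20]
t1 = [0x5b, 0xc0, 0x09, 0x20]
t2 = [0x5b, 0x5b, 0x09, 0xc0]

RES = [ 0x5b  0x5b  0x09  0xc0 ]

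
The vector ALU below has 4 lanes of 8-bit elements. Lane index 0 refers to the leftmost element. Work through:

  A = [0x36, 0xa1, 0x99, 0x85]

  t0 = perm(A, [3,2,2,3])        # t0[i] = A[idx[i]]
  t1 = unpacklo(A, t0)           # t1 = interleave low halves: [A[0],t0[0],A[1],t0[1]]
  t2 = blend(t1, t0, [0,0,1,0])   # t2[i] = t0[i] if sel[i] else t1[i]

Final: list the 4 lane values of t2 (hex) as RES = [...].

  t0: 85 99 99 85
  t1: 36 85 a1 99
  t2: 36 85 99 99

RES = [ 0x36  0x85  0x99  0x99 ]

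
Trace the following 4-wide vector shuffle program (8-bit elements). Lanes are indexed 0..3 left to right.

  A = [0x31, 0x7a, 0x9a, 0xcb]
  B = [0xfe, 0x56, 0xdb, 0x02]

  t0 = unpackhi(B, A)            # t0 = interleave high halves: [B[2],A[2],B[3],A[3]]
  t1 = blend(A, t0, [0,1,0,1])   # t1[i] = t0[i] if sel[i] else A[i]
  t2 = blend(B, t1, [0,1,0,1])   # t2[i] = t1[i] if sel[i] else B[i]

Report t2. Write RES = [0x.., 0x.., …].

t0 = [0xdb, 0x9a, 0x02, 0xcb]
t1 = [0x31, 0x9a, 0x9a, 0xcb]
t2 = [0xfe, 0x9a, 0xdb, 0xcb]

RES = [ 0xfe  0x9a  0xdb  0xcb ]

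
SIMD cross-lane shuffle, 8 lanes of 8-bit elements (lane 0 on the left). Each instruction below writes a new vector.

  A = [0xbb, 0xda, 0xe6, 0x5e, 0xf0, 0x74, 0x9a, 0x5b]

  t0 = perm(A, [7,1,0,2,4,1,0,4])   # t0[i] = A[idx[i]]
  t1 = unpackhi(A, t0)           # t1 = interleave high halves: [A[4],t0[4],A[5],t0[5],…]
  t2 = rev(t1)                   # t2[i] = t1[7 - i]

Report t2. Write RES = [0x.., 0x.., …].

→ t0 |5b|da|bb|e6|f0|da|bb|f0|
→ t1 |f0|f0|74|da|9a|bb|5b|f0|
→ t2 |f0|5b|bb|9a|da|74|f0|f0|

RES = [0xf0, 0x5b, 0xbb, 0x9a, 0xda, 0x74, 0xf0, 0xf0]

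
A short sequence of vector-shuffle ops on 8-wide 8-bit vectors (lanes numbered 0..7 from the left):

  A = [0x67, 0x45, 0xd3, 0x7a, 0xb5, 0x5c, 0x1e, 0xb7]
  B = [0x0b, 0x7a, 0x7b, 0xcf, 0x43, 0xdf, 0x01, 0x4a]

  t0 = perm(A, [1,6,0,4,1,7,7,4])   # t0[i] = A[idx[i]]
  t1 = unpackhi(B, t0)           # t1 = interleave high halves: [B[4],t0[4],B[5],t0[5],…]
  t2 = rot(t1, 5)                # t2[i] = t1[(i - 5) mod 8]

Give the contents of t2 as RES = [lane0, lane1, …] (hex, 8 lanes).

t0 = [0x45, 0x1e, 0x67, 0xb5, 0x45, 0xb7, 0xb7, 0xb5]
t1 = [0x43, 0x45, 0xdf, 0xb7, 0x01, 0xb7, 0x4a, 0xb5]
t2 = [0xb7, 0x01, 0xb7, 0x4a, 0xb5, 0x43, 0x45, 0xdf]

RES = [ 0xb7  0x01  0xb7  0x4a  0xb5  0x43  0x45  0xdf ]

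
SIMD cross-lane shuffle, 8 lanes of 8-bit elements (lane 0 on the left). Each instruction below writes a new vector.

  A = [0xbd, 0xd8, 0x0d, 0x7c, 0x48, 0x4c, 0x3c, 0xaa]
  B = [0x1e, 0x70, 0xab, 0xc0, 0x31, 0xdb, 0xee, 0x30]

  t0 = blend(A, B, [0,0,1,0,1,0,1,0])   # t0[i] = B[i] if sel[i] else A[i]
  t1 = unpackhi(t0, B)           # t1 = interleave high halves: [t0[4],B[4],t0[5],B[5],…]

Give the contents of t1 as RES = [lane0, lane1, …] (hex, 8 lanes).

RES = [ 0x31  0x31  0x4c  0xdb  0xee  0xee  0xaa  0x30 ]

t0 = [0xbd, 0xd8, 0xab, 0x7c, 0x31, 0x4c, 0xee, 0xaa]
t1 = [0x31, 0x31, 0x4c, 0xdb, 0xee, 0xee, 0xaa, 0x30]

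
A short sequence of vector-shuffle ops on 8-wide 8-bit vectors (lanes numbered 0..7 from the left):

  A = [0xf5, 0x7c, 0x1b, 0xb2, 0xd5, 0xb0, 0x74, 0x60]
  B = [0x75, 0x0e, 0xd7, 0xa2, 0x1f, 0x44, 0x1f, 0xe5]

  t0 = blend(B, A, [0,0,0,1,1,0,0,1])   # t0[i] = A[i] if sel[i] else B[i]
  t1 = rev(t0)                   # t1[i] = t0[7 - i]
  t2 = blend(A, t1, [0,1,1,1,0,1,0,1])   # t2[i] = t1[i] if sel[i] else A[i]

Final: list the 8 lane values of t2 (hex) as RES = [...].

RES = [0xf5, 0x1f, 0x44, 0xd5, 0xd5, 0xd7, 0x74, 0x75]

→ t0 |75|0e|d7|b2|d5|44|1f|60|
→ t1 |60|1f|44|d5|b2|d7|0e|75|
→ t2 |f5|1f|44|d5|d5|d7|74|75|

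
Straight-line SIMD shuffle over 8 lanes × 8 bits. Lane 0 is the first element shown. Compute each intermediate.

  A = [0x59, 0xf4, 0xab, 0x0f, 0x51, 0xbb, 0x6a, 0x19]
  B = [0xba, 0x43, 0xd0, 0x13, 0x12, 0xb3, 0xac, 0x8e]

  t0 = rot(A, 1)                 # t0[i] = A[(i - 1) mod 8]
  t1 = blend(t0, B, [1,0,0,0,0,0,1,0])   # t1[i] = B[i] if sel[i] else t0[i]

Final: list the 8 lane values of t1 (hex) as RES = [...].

RES = [0xba, 0x59, 0xf4, 0xab, 0x0f, 0x51, 0xac, 0x6a]

→ t0 |19|59|f4|ab|0f|51|bb|6a|
→ t1 |ba|59|f4|ab|0f|51|ac|6a|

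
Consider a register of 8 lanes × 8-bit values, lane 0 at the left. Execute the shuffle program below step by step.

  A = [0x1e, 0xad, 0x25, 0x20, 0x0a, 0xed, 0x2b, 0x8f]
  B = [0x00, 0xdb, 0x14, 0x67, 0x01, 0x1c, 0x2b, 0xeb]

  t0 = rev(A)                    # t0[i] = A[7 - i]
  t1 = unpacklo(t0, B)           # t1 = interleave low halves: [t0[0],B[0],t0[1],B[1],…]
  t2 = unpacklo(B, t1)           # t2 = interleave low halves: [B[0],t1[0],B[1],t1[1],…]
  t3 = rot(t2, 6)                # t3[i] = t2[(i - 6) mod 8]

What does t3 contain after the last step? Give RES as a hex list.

RES = [ 0xdb  0x00  0x14  0x2b  0x67  0xdb  0x00  0x8f ]

t0 = [0x8f, 0x2b, 0xed, 0x0a, 0x20, 0x25, 0xad, 0x1e]
t1 = [0x8f, 0x00, 0x2b, 0xdb, 0xed, 0x14, 0x0a, 0x67]
t2 = [0x00, 0x8f, 0xdb, 0x00, 0x14, 0x2b, 0x67, 0xdb]
t3 = [0xdb, 0x00, 0x14, 0x2b, 0x67, 0xdb, 0x00, 0x8f]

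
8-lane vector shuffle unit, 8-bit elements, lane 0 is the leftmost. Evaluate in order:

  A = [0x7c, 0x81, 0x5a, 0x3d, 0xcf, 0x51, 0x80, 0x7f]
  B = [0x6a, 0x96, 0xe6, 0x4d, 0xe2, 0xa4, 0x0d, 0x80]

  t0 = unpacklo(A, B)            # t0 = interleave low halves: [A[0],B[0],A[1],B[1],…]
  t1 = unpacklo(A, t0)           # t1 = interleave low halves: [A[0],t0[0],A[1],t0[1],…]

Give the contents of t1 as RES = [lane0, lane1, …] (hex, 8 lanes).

→ t0 |7c|6a|81|96|5a|e6|3d|4d|
→ t1 |7c|7c|81|6a|5a|81|3d|96|

RES = [ 0x7c  0x7c  0x81  0x6a  0x5a  0x81  0x3d  0x96 ]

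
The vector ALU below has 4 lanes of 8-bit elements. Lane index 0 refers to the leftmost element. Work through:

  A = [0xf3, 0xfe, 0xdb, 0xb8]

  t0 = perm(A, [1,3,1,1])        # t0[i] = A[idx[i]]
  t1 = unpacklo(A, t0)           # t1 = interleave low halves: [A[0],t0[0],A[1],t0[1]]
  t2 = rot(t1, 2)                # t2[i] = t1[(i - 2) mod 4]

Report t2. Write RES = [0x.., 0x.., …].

  t0: fe b8 fe fe
  t1: f3 fe fe b8
  t2: fe b8 f3 fe

RES = [ 0xfe  0xb8  0xf3  0xfe ]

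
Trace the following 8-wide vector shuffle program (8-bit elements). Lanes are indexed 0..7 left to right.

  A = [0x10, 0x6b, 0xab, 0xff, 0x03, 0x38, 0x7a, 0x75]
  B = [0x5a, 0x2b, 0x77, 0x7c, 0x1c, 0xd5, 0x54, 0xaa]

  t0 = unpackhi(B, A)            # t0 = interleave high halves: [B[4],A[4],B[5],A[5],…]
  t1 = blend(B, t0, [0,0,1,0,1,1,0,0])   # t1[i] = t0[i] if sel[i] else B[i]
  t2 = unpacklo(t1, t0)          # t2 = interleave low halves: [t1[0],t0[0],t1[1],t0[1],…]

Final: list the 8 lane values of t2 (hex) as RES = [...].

  t0: 1c 03 d5 38 54 7a aa 75
  t1: 5a 2b d5 7c 54 7a 54 aa
  t2: 5a 1c 2b 03 d5 d5 7c 38

RES = [ 0x5a  0x1c  0x2b  0x03  0xd5  0xd5  0x7c  0x38 ]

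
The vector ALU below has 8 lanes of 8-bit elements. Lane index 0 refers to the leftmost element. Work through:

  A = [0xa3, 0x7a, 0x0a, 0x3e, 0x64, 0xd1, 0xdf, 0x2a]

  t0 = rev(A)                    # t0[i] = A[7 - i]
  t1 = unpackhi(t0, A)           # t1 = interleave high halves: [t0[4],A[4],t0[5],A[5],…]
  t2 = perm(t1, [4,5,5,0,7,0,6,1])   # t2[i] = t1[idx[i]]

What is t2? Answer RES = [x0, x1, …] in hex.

→ t0 |2a|df|d1|64|3e|0a|7a|a3|
→ t1 |3e|64|0a|d1|7a|df|a3|2a|
→ t2 |7a|df|df|3e|2a|3e|a3|64|

RES = [ 0x7a  0xdf  0xdf  0x3e  0x2a  0x3e  0xa3  0x64 ]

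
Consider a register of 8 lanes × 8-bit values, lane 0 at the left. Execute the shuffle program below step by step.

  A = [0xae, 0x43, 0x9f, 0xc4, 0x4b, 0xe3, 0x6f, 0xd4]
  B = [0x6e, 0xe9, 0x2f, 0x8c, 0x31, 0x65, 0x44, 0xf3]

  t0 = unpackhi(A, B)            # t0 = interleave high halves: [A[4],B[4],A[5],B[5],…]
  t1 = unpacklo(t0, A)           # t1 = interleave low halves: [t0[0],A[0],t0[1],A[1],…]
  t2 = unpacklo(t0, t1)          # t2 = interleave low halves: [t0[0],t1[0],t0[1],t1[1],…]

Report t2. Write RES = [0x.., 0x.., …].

t0 = [0x4b, 0x31, 0xe3, 0x65, 0x6f, 0x44, 0xd4, 0xf3]
t1 = [0x4b, 0xae, 0x31, 0x43, 0xe3, 0x9f, 0x65, 0xc4]
t2 = [0x4b, 0x4b, 0x31, 0xae, 0xe3, 0x31, 0x65, 0x43]

RES = [ 0x4b  0x4b  0x31  0xae  0xe3  0x31  0x65  0x43 ]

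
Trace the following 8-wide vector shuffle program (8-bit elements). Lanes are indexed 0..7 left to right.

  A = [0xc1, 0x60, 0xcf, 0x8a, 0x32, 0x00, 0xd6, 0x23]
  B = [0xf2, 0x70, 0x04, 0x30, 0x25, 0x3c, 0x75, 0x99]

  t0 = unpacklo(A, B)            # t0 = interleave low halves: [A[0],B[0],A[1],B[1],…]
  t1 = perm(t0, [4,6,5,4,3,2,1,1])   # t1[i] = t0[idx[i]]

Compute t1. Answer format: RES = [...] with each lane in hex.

RES = [0xcf, 0x8a, 0x04, 0xcf, 0x70, 0x60, 0xf2, 0xf2]

t0 = [0xc1, 0xf2, 0x60, 0x70, 0xcf, 0x04, 0x8a, 0x30]
t1 = [0xcf, 0x8a, 0x04, 0xcf, 0x70, 0x60, 0xf2, 0xf2]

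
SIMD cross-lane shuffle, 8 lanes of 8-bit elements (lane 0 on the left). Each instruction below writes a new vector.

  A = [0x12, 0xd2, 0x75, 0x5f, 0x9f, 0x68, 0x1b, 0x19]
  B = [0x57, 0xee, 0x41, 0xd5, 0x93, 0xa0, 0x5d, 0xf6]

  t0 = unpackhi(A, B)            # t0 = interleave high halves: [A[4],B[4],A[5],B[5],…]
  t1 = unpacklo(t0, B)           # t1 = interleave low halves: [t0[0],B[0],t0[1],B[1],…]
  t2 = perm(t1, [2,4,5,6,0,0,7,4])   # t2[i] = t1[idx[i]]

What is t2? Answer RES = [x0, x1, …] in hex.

RES = [0x93, 0x68, 0x41, 0xa0, 0x9f, 0x9f, 0xd5, 0x68]

t0 = [0x9f, 0x93, 0x68, 0xa0, 0x1b, 0x5d, 0x19, 0xf6]
t1 = [0x9f, 0x57, 0x93, 0xee, 0x68, 0x41, 0xa0, 0xd5]
t2 = [0x93, 0x68, 0x41, 0xa0, 0x9f, 0x9f, 0xd5, 0x68]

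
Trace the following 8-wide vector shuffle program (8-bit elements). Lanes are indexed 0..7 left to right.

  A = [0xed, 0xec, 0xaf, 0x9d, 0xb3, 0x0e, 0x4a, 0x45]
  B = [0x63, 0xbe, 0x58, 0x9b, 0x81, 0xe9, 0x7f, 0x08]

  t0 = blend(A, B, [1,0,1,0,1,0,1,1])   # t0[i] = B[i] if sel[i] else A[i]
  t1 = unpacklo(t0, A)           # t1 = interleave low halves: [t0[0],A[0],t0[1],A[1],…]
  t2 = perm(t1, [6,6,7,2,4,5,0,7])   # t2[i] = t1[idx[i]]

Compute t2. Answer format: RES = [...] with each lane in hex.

RES = [0x9d, 0x9d, 0x9d, 0xec, 0x58, 0xaf, 0x63, 0x9d]

  t0: 63 ec 58 9d 81 0e 7f 08
  t1: 63 ed ec ec 58 af 9d 9d
  t2: 9d 9d 9d ec 58 af 63 9d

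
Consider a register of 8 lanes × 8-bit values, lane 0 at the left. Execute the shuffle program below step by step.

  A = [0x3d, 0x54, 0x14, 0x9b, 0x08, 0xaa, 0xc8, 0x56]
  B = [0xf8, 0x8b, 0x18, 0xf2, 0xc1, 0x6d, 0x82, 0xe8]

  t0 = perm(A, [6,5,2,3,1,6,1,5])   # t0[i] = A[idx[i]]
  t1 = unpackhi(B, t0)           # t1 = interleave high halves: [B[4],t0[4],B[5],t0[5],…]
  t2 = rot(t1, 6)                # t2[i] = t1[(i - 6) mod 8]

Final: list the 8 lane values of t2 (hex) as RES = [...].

  t0: c8 aa 14 9b 54 c8 54 aa
  t1: c1 54 6d c8 82 54 e8 aa
  t2: 6d c8 82 54 e8 aa c1 54

RES = [0x6d, 0xc8, 0x82, 0x54, 0xe8, 0xaa, 0xc1, 0x54]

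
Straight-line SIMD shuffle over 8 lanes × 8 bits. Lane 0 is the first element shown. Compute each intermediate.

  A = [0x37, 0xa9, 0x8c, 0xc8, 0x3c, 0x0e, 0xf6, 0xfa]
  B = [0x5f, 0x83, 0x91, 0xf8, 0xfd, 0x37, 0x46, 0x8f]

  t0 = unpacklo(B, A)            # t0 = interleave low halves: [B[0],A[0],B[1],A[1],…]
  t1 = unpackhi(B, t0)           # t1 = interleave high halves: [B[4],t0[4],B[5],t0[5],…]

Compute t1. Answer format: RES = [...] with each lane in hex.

RES = [0xfd, 0x91, 0x37, 0x8c, 0x46, 0xf8, 0x8f, 0xc8]

t0 = [0x5f, 0x37, 0x83, 0xa9, 0x91, 0x8c, 0xf8, 0xc8]
t1 = [0xfd, 0x91, 0x37, 0x8c, 0x46, 0xf8, 0x8f, 0xc8]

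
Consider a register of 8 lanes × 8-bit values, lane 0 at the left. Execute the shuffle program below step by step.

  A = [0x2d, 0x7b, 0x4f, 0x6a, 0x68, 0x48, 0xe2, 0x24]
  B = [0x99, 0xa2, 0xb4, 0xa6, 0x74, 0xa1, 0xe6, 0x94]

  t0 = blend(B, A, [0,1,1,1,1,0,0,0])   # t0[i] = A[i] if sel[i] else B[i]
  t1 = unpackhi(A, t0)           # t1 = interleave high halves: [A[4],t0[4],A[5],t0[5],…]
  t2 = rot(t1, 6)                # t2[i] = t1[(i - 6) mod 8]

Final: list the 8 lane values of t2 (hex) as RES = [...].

t0 = [0x99, 0x7b, 0x4f, 0x6a, 0x68, 0xa1, 0xe6, 0x94]
t1 = [0x68, 0x68, 0x48, 0xa1, 0xe2, 0xe6, 0x24, 0x94]
t2 = [0x48, 0xa1, 0xe2, 0xe6, 0x24, 0x94, 0x68, 0x68]

RES = [ 0x48  0xa1  0xe2  0xe6  0x24  0x94  0x68  0x68 ]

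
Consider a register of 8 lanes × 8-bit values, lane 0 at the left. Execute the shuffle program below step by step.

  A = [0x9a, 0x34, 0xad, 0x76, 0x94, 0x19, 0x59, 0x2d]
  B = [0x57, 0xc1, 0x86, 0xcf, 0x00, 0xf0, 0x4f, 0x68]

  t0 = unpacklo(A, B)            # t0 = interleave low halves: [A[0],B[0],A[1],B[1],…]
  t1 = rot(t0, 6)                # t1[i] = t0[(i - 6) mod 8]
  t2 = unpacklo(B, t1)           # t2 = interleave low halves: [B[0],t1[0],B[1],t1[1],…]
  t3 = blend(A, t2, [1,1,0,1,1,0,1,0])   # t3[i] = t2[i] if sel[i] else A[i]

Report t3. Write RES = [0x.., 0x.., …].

  t0: 9a 57 34 c1 ad 86 76 cf
  t1: 34 c1 ad 86 76 cf 9a 57
  t2: 57 34 c1 c1 86 ad cf 86
  t3: 57 34 ad c1 86 19 cf 2d

RES = [ 0x57  0x34  0xad  0xc1  0x86  0x19  0xcf  0x2d ]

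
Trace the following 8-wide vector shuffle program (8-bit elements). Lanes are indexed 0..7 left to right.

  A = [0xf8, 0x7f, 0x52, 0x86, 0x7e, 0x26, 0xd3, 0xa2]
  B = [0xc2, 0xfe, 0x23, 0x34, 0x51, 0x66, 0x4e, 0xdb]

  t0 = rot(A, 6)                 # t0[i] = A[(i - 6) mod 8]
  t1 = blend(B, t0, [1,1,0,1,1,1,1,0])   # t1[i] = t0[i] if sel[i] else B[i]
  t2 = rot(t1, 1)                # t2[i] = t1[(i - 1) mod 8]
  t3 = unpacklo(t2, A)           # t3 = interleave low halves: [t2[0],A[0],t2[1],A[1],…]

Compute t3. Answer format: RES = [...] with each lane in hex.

RES = [ 0xdb  0xf8  0x52  0x7f  0x86  0x52  0x23  0x86 ]

→ t0 |52|86|7e|26|d3|a2|f8|7f|
→ t1 |52|86|23|26|d3|a2|f8|db|
→ t2 |db|52|86|23|26|d3|a2|f8|
→ t3 |db|f8|52|7f|86|52|23|86|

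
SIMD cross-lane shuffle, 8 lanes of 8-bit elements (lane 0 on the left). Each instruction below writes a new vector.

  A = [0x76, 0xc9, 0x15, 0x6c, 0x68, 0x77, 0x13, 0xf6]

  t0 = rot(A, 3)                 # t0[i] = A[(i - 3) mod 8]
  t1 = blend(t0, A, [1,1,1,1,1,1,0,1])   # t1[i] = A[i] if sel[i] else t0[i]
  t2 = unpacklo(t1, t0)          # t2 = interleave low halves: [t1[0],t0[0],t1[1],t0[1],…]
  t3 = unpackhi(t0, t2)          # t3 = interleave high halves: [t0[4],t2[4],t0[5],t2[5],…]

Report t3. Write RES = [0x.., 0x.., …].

t0 = [0x77, 0x13, 0xf6, 0x76, 0xc9, 0x15, 0x6c, 0x68]
t1 = [0x76, 0xc9, 0x15, 0x6c, 0x68, 0x77, 0x6c, 0xf6]
t2 = [0x76, 0x77, 0xc9, 0x13, 0x15, 0xf6, 0x6c, 0x76]
t3 = [0xc9, 0x15, 0x15, 0xf6, 0x6c, 0x6c, 0x68, 0x76]

RES = [0xc9, 0x15, 0x15, 0xf6, 0x6c, 0x6c, 0x68, 0x76]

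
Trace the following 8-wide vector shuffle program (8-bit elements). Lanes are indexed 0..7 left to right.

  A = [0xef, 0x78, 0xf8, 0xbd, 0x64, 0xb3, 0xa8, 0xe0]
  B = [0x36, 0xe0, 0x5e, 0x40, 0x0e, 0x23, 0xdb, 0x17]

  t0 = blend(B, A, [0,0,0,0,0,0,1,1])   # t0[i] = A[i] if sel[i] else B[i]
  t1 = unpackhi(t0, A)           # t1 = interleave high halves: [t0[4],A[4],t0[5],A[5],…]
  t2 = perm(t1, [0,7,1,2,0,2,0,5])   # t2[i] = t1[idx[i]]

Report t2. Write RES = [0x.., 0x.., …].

RES = [ 0x0e  0xe0  0x64  0x23  0x0e  0x23  0x0e  0xa8 ]

→ t0 |36|e0|5e|40|0e|23|a8|e0|
→ t1 |0e|64|23|b3|a8|a8|e0|e0|
→ t2 |0e|e0|64|23|0e|23|0e|a8|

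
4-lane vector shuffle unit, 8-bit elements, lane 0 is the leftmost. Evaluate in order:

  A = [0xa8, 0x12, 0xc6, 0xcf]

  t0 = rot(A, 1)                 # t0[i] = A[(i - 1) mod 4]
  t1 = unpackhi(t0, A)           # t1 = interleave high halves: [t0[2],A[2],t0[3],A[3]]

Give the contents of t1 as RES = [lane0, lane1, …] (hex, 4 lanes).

  t0: cf a8 12 c6
  t1: 12 c6 c6 cf

RES = [ 0x12  0xc6  0xc6  0xcf ]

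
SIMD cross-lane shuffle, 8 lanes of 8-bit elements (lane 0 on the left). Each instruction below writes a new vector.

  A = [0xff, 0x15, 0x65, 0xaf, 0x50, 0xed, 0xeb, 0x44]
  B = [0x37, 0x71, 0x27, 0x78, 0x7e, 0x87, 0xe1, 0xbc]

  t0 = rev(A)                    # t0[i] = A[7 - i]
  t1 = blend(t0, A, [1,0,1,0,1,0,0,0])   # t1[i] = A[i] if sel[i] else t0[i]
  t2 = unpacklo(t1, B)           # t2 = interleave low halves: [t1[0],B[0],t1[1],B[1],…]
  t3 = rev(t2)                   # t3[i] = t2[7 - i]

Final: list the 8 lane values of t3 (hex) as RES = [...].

→ t0 |44|eb|ed|50|af|65|15|ff|
→ t1 |ff|eb|65|50|50|65|15|ff|
→ t2 |ff|37|eb|71|65|27|50|78|
→ t3 |78|50|27|65|71|eb|37|ff|

RES = [ 0x78  0x50  0x27  0x65  0x71  0xeb  0x37  0xff ]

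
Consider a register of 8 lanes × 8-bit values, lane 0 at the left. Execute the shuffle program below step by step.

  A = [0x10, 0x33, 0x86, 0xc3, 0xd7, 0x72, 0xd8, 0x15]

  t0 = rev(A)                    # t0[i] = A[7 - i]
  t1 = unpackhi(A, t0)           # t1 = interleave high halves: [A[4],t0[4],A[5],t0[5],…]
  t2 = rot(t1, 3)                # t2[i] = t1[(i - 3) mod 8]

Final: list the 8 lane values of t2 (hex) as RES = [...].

RES = [ 0x33  0x15  0x10  0xd7  0xc3  0x72  0x86  0xd8 ]

→ t0 |15|d8|72|d7|c3|86|33|10|
→ t1 |d7|c3|72|86|d8|33|15|10|
→ t2 |33|15|10|d7|c3|72|86|d8|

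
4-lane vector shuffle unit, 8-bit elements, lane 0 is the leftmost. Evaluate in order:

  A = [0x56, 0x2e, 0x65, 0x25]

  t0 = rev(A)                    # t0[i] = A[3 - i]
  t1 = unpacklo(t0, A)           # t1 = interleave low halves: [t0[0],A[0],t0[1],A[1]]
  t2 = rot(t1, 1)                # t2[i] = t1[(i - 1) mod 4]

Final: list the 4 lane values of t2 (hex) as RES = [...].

RES = [ 0x2e  0x25  0x56  0x65 ]

  t0: 25 65 2e 56
  t1: 25 56 65 2e
  t2: 2e 25 56 65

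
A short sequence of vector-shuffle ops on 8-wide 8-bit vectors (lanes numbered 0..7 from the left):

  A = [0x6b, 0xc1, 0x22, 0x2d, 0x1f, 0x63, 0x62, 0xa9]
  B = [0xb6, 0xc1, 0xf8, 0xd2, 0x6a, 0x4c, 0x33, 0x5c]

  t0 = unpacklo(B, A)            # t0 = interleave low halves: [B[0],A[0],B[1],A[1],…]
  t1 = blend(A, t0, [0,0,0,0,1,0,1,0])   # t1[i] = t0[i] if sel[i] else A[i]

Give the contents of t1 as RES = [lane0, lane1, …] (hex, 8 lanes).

RES = [0x6b, 0xc1, 0x22, 0x2d, 0xf8, 0x63, 0xd2, 0xa9]

  t0: b6 6b c1 c1 f8 22 d2 2d
  t1: 6b c1 22 2d f8 63 d2 a9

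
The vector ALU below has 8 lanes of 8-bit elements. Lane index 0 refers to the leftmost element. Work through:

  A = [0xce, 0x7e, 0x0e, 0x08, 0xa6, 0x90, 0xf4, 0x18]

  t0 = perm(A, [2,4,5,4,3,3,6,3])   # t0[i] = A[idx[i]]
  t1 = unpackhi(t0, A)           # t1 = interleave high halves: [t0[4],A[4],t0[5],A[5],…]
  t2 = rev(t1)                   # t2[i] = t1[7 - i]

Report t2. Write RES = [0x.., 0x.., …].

RES = [0x18, 0x08, 0xf4, 0xf4, 0x90, 0x08, 0xa6, 0x08]

t0 = [0x0e, 0xa6, 0x90, 0xa6, 0x08, 0x08, 0xf4, 0x08]
t1 = [0x08, 0xa6, 0x08, 0x90, 0xf4, 0xf4, 0x08, 0x18]
t2 = [0x18, 0x08, 0xf4, 0xf4, 0x90, 0x08, 0xa6, 0x08]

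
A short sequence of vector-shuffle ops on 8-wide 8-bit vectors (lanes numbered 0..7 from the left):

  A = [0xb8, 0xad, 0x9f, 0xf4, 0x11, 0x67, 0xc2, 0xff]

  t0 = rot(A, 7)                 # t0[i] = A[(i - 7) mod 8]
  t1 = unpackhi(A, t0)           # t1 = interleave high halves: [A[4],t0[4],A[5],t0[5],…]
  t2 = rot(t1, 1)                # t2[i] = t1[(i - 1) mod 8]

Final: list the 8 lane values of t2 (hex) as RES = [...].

RES = [ 0xb8  0x11  0x67  0x67  0xc2  0xc2  0xff  0xff ]

→ t0 |ad|9f|f4|11|67|c2|ff|b8|
→ t1 |11|67|67|c2|c2|ff|ff|b8|
→ t2 |b8|11|67|67|c2|c2|ff|ff|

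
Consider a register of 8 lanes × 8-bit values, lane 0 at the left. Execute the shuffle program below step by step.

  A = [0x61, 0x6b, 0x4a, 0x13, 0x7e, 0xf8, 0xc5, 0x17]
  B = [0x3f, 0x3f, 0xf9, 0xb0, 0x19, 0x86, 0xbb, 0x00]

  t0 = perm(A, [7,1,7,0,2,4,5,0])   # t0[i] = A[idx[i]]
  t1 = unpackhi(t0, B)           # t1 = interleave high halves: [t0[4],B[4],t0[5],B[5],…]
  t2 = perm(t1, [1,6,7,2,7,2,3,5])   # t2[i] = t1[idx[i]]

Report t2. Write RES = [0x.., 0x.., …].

RES = [ 0x19  0x61  0x00  0x7e  0x00  0x7e  0x86  0xbb ]

→ t0 |17|6b|17|61|4a|7e|f8|61|
→ t1 |4a|19|7e|86|f8|bb|61|00|
→ t2 |19|61|00|7e|00|7e|86|bb|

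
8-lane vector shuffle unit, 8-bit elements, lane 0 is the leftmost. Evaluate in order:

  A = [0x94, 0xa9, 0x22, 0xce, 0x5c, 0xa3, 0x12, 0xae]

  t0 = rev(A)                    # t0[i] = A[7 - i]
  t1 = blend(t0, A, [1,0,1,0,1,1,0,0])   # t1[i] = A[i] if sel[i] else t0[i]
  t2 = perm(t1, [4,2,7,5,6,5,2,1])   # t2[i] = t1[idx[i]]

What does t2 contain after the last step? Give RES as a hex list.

  t0: ae 12 a3 5c ce 22 a9 94
  t1: 94 12 22 5c 5c a3 a9 94
  t2: 5c 22 94 a3 a9 a3 22 12

RES = [0x5c, 0x22, 0x94, 0xa3, 0xa9, 0xa3, 0x22, 0x12]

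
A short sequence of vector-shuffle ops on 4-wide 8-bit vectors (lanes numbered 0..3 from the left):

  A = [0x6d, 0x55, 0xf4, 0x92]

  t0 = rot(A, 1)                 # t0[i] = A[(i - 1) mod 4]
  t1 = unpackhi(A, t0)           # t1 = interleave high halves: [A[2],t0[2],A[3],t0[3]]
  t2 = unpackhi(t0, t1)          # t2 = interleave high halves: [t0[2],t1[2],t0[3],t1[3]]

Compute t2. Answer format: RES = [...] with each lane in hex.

t0 = [0x92, 0x6d, 0x55, 0xf4]
t1 = [0xf4, 0x55, 0x92, 0xf4]
t2 = [0x55, 0x92, 0xf4, 0xf4]

RES = [0x55, 0x92, 0xf4, 0xf4]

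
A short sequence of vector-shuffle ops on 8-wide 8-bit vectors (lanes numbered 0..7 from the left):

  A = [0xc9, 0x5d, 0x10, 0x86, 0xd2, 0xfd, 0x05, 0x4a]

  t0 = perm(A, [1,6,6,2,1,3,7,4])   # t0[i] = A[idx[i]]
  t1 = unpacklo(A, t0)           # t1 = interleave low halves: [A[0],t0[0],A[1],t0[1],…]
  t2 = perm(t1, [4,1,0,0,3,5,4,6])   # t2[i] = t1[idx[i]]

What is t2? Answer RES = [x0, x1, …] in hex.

→ t0 |5d|05|05|10|5d|86|4a|d2|
→ t1 |c9|5d|5d|05|10|05|86|10|
→ t2 |10|5d|c9|c9|05|05|10|86|

RES = [ 0x10  0x5d  0xc9  0xc9  0x05  0x05  0x10  0x86 ]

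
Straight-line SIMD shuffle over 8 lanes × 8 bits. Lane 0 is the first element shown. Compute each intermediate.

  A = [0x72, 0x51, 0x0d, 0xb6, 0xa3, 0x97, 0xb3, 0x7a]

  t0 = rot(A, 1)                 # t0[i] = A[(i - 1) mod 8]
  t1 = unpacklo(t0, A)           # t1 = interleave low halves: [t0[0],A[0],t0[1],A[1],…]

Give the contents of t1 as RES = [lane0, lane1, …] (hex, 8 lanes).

t0 = [0x7a, 0x72, 0x51, 0x0d, 0xb6, 0xa3, 0x97, 0xb3]
t1 = [0x7a, 0x72, 0x72, 0x51, 0x51, 0x0d, 0x0d, 0xb6]

RES = [0x7a, 0x72, 0x72, 0x51, 0x51, 0x0d, 0x0d, 0xb6]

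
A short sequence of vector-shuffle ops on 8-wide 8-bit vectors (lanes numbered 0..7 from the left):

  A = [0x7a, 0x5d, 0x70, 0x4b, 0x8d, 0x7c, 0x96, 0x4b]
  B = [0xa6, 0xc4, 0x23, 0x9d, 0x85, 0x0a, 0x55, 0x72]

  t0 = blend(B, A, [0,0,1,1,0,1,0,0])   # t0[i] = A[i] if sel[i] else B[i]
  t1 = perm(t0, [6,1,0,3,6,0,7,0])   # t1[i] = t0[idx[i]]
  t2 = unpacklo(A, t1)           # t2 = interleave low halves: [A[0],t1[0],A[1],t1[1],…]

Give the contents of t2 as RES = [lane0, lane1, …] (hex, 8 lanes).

RES = [ 0x7a  0x55  0x5d  0xc4  0x70  0xa6  0x4b  0x4b ]

t0 = [0xa6, 0xc4, 0x70, 0x4b, 0x85, 0x7c, 0x55, 0x72]
t1 = [0x55, 0xc4, 0xa6, 0x4b, 0x55, 0xa6, 0x72, 0xa6]
t2 = [0x7a, 0x55, 0x5d, 0xc4, 0x70, 0xa6, 0x4b, 0x4b]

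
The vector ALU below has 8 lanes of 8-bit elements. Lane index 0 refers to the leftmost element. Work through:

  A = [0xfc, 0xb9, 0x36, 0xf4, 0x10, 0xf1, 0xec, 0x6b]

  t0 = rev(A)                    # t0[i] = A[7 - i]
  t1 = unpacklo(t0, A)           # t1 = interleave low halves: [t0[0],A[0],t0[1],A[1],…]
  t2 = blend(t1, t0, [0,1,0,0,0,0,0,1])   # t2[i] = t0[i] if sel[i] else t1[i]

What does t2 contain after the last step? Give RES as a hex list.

→ t0 |6b|ec|f1|10|f4|36|b9|fc|
→ t1 |6b|fc|ec|b9|f1|36|10|f4|
→ t2 |6b|ec|ec|b9|f1|36|10|fc|

RES = [ 0x6b  0xec  0xec  0xb9  0xf1  0x36  0x10  0xfc ]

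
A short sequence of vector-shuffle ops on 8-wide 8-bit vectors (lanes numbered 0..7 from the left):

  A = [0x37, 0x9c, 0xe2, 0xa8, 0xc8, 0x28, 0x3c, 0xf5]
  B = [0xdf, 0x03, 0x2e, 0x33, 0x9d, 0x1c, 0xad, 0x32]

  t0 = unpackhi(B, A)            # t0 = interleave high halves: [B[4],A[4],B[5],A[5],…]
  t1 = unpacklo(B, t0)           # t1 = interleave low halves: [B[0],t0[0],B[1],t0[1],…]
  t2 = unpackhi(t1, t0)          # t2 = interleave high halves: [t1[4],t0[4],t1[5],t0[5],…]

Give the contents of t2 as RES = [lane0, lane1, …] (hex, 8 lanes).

RES = [0x2e, 0xad, 0x1c, 0x3c, 0x33, 0x32, 0x28, 0xf5]

t0 = [0x9d, 0xc8, 0x1c, 0x28, 0xad, 0x3c, 0x32, 0xf5]
t1 = [0xdf, 0x9d, 0x03, 0xc8, 0x2e, 0x1c, 0x33, 0x28]
t2 = [0x2e, 0xad, 0x1c, 0x3c, 0x33, 0x32, 0x28, 0xf5]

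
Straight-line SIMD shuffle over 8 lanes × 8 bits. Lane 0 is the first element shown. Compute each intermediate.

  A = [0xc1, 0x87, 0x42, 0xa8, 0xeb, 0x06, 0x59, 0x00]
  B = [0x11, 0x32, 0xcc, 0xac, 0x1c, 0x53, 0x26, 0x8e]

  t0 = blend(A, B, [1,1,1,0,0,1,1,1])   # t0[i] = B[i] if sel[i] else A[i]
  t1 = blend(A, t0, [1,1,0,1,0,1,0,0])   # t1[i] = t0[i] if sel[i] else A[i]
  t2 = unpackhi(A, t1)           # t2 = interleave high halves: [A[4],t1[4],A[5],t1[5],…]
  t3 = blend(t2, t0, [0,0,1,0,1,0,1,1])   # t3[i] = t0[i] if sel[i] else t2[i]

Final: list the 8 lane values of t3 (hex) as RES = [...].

→ t0 |11|32|cc|a8|eb|53|26|8e|
→ t1 |11|32|42|a8|eb|53|59|00|
→ t2 |eb|eb|06|53|59|59|00|00|
→ t3 |eb|eb|cc|53|eb|59|26|8e|

RES = [ 0xeb  0xeb  0xcc  0x53  0xeb  0x59  0x26  0x8e ]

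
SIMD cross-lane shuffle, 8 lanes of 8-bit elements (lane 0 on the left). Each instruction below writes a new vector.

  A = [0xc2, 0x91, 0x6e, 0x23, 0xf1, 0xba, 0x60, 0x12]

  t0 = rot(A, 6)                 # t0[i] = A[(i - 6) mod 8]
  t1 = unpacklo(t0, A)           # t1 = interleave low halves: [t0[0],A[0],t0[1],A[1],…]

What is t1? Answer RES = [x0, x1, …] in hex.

→ t0 |6e|23|f1|ba|60|12|c2|91|
→ t1 |6e|c2|23|91|f1|6e|ba|23|

RES = [0x6e, 0xc2, 0x23, 0x91, 0xf1, 0x6e, 0xba, 0x23]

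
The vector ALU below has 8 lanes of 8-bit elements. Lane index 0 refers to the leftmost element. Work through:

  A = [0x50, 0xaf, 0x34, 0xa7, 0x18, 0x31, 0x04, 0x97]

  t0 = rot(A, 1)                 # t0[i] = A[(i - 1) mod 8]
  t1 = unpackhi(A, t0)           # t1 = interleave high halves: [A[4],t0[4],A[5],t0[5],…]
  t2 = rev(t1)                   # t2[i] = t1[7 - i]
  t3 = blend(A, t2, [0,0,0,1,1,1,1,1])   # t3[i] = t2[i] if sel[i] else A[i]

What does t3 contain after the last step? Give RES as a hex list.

RES = [ 0x50  0xaf  0x34  0x04  0x18  0x31  0xa7  0x18 ]

  t0: 97 50 af 34 a7 18 31 04
  t1: 18 a7 31 18 04 31 97 04
  t2: 04 97 31 04 18 31 a7 18
  t3: 50 af 34 04 18 31 a7 18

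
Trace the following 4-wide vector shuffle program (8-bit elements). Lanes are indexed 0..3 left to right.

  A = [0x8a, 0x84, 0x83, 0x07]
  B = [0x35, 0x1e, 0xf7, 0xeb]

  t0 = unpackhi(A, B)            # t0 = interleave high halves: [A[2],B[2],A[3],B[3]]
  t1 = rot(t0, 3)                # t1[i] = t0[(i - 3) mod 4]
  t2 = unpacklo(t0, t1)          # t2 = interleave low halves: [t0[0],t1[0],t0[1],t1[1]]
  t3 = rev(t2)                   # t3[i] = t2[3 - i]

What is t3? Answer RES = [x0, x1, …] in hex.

  t0: 83 f7 07 eb
  t1: f7 07 eb 83
  t2: 83 f7 f7 07
  t3: 07 f7 f7 83

RES = [ 0x07  0xf7  0xf7  0x83 ]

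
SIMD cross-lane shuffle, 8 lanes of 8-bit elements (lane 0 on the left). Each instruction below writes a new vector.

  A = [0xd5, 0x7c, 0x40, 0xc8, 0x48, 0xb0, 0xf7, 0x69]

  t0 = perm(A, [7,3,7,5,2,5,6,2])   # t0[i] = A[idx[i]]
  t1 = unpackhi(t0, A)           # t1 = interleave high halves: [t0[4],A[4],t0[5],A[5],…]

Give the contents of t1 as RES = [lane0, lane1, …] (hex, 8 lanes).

t0 = [0x69, 0xc8, 0x69, 0xb0, 0x40, 0xb0, 0xf7, 0x40]
t1 = [0x40, 0x48, 0xb0, 0xb0, 0xf7, 0xf7, 0x40, 0x69]

RES = [0x40, 0x48, 0xb0, 0xb0, 0xf7, 0xf7, 0x40, 0x69]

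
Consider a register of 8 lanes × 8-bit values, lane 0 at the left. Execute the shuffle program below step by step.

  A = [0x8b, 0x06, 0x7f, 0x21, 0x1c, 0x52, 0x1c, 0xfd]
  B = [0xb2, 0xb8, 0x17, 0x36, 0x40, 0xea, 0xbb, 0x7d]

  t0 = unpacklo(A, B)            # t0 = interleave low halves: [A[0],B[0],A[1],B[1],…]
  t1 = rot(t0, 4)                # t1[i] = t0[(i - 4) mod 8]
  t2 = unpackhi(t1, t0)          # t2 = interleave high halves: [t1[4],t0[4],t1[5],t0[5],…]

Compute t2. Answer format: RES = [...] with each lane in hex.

RES = [ 0x8b  0x7f  0xb2  0x17  0x06  0x21  0xb8  0x36 ]

→ t0 |8b|b2|06|b8|7f|17|21|36|
→ t1 |7f|17|21|36|8b|b2|06|b8|
→ t2 |8b|7f|b2|17|06|21|b8|36|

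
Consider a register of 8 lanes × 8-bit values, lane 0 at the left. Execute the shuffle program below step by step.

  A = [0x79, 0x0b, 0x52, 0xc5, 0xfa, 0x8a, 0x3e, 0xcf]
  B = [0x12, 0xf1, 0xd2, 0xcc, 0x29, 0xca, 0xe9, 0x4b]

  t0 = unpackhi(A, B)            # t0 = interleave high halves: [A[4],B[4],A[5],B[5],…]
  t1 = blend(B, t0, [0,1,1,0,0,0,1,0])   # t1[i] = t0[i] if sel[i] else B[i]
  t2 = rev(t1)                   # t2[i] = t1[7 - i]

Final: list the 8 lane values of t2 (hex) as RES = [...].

RES = [0x4b, 0xcf, 0xca, 0x29, 0xcc, 0x8a, 0x29, 0x12]

  t0: fa 29 8a ca 3e e9 cf 4b
  t1: 12 29 8a cc 29 ca cf 4b
  t2: 4b cf ca 29 cc 8a 29 12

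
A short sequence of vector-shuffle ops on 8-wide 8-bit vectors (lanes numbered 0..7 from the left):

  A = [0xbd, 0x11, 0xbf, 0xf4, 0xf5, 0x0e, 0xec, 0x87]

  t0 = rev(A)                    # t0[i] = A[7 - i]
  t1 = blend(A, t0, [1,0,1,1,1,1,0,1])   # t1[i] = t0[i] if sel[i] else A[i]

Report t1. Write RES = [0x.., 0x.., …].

→ t0 |87|ec|0e|f5|f4|bf|11|bd|
→ t1 |87|11|0e|f5|f4|bf|ec|bd|

RES = [ 0x87  0x11  0x0e  0xf5  0xf4  0xbf  0xec  0xbd ]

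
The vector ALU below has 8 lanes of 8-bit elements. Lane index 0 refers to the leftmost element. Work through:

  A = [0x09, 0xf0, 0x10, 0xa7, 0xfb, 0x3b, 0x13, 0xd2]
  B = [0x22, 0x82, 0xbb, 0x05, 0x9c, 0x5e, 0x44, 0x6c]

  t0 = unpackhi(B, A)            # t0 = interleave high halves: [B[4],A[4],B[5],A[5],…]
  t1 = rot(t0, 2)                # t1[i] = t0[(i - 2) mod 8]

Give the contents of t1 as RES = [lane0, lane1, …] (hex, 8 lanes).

RES = [0x6c, 0xd2, 0x9c, 0xfb, 0x5e, 0x3b, 0x44, 0x13]

→ t0 |9c|fb|5e|3b|44|13|6c|d2|
→ t1 |6c|d2|9c|fb|5e|3b|44|13|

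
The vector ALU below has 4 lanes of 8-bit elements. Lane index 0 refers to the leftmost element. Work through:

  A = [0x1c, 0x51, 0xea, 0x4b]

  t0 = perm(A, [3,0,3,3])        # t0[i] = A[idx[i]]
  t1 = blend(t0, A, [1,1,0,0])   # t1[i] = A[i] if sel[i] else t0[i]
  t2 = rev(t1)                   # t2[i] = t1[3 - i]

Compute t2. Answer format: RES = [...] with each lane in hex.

RES = [ 0x4b  0x4b  0x51  0x1c ]

→ t0 |4b|1c|4b|4b|
→ t1 |1c|51|4b|4b|
→ t2 |4b|4b|51|1c|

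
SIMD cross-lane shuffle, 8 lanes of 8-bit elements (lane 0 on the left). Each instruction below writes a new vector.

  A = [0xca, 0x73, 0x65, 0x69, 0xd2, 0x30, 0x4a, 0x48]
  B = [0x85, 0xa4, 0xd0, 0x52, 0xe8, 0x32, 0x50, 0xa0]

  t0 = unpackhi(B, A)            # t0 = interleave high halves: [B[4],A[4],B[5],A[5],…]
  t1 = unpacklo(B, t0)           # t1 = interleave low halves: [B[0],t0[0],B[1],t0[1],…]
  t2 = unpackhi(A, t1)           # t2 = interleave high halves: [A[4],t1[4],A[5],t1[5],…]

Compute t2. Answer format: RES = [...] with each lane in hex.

  t0: e8 d2 32 30 50 4a a0 48
  t1: 85 e8 a4 d2 d0 32 52 30
  t2: d2 d0 30 32 4a 52 48 30

RES = [ 0xd2  0xd0  0x30  0x32  0x4a  0x52  0x48  0x30 ]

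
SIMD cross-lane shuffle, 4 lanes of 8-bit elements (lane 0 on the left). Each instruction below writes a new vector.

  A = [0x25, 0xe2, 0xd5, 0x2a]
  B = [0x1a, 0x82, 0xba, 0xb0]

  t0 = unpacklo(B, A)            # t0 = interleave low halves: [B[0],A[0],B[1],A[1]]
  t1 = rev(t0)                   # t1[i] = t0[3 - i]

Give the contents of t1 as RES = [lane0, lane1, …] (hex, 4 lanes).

RES = [0xe2, 0x82, 0x25, 0x1a]

→ t0 |1a|25|82|e2|
→ t1 |e2|82|25|1a|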